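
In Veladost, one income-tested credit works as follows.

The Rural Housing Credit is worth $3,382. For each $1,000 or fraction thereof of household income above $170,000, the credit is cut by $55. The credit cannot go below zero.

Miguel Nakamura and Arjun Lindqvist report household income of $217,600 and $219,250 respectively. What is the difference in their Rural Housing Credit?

$110

Miguel ($217,600): Rural Housing Credit: income exceeds $170,000 by $47,600, which is 48 full-or-partial $1,000 increments; reduction = 48 × $55 = $2,640, leaving $742.
Arjun ($219,250): Rural Housing Credit: income exceeds $170,000 by $49,250, which is 50 full-or-partial $1,000 increments; reduction = 50 × $55 = $2,750, leaving $632.
Difference: |$742 − $632| = $110.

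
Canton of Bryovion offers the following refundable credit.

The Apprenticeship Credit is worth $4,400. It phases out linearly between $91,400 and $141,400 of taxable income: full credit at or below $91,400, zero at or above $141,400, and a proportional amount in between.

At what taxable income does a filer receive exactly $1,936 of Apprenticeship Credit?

$1,936 is 1,936/4,400 of the full $4,400, so 2,464/4,400 of the $50,000 range has been used: income = $91,400 + $50,000 × 2,464/4,400 = $119,400.

$119,400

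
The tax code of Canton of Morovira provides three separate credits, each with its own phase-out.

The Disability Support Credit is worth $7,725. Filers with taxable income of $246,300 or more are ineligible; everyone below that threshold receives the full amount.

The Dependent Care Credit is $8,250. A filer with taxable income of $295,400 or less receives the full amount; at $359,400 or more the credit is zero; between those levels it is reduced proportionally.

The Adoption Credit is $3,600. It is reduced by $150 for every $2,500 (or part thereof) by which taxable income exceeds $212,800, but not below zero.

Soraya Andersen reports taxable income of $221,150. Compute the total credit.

$18,975

Disability Support Credit: $221,150 is below the $246,300 cutoff, so the full $7,725 applies.
Dependent Care Credit: $221,150 is at or below the $295,400 threshold, so the full $8,250 applies.
Adoption Credit: income exceeds $212,800 by $8,350, which is 4 full-or-partial $2,500 increments; reduction = 4 × $150 = $600, leaving $3,000.
Total: $7,725 + $8,250 + $3,000 = $18,975.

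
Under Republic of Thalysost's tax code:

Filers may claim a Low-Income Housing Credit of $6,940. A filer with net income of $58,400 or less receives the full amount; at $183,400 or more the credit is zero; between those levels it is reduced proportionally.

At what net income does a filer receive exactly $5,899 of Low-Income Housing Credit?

$5,899 is 5,899/6,940 of the full $6,940, so 1,041/6,940 of the $125,000 range has been used: income = $58,400 + $125,000 × 1,041/6,940 = $77,150.

$77,150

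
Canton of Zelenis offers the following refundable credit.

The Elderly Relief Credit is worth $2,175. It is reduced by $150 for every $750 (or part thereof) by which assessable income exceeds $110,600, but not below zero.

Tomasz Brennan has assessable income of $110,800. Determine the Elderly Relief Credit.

Elderly Relief Credit: income exceeds $110,600 by $200, which is 1 full-or-partial $750 increment; reduction = 1 × $150 = $150, leaving $2,025.

$2,025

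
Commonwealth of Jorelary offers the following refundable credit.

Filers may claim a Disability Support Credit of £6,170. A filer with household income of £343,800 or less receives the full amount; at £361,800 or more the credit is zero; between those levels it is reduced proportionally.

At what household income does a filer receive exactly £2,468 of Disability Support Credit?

£2,468 is 2,468/6,170 of the full £6,170, so 3,702/6,170 of the £18,000 range has been used: income = £343,800 + £18,000 × 3,702/6,170 = £354,600.

£354,600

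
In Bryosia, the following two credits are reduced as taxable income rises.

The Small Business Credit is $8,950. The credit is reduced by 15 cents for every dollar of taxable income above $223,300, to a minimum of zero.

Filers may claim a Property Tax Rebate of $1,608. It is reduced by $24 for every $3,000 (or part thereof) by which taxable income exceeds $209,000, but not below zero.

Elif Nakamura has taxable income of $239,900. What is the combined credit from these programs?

Small Business Credit: 15% of the $16,600 excess over $223,300 is $2,490; credit = $8,950 − $2,490 = $6,460.
Property Tax Rebate: income exceeds $209,000 by $30,900, which is 11 full-or-partial $3,000 increments; reduction = 11 × $24 = $264, leaving $1,344.
Total: $6,460 + $1,344 = $7,804.

$7,804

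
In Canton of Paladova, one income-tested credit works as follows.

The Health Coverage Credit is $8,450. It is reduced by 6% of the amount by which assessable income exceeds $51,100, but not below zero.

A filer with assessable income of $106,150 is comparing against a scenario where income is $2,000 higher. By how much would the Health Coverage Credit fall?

$120

At $106,150 — 6% of the $55,050 excess over $51,100 is $3,303; credit = $8,450 − $3,303 = $5,147.
At $108,150 — 6% of the $57,050 excess over $51,100 is $3,423; credit = $8,450 − $3,423 = $5,027.
Lost: $5,147 − $5,027 = $120.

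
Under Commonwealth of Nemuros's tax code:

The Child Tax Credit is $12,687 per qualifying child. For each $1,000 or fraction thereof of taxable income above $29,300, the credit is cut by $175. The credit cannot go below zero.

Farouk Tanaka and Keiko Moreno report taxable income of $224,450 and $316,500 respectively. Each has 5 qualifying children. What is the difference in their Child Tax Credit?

$16,100

Farouk ($224,450): Child Tax Credit: base = 5 × $12,687 = $63,435. income exceeds $29,300 by $195,150, which is 196 full-or-partial $1,000 increments; reduction = 196 × $175 = $34,300, leaving $29,135.
Keiko ($316,500): Child Tax Credit: base = 5 × $12,687 = $63,435. income exceeds $29,300 by $287,200, which is 288 full-or-partial $1,000 increments; reduction = 288 × $175 = $50,400, leaving $13,035.
Difference: |$29,135 − $13,035| = $16,100.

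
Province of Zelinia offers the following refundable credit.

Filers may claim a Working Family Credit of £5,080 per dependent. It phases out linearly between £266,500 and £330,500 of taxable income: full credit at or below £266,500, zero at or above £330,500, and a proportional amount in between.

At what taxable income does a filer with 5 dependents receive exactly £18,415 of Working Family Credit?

Full credit = 5 × £5,080 = £25,400.
£18,415 is 18,415/25,400 of the full £25,400, so 6,985/25,400 of the £64,000 range has been used: income = £266,500 + £64,000 × 6,985/25,400 = £284,100.

£284,100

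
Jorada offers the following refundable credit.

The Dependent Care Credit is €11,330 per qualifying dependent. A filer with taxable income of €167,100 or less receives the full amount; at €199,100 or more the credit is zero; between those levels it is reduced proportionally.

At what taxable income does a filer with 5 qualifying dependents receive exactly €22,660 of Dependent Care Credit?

€186,300

Full credit = 5 × €11,330 = €56,650.
€22,660 is 22,660/56,650 of the full €56,650, so 33,990/56,650 of the €32,000 range has been used: income = €167,100 + €32,000 × 33,990/56,650 = €186,300.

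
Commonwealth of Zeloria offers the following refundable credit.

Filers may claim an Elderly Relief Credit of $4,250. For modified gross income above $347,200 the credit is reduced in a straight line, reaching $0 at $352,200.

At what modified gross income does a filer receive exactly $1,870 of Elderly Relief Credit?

$350,000

$1,870 is 1,870/4,250 of the full $4,250, so 2,380/4,250 of the $5,000 range has been used: income = $347,200 + $5,000 × 2,380/4,250 = $350,000.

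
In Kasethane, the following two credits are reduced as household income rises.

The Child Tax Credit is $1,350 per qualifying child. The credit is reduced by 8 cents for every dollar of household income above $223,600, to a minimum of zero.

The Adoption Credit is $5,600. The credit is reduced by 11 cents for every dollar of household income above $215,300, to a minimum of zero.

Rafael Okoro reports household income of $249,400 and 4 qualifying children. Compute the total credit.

$5,185

Child Tax Credit: base = 4 × $1,350 = $5,400. 8% of the $25,800 excess over $223,600 is $2,064; credit = $5,400 − $2,064 = $3,336.
Adoption Credit: 11% of the $34,100 excess over $215,300 is $3,751; credit = $5,600 − $3,751 = $1,849.
Total: $3,336 + $1,849 = $5,185.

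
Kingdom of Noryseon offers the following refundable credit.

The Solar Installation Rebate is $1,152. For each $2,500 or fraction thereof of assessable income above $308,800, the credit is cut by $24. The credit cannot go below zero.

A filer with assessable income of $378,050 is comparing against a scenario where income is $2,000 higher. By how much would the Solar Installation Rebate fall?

At $378,050 — income exceeds $308,800 by $69,250, which is 28 full-or-partial $2,500 increments; reduction = 28 × $24 = $672, leaving $480.
At $380,050 — income exceeds $308,800 by $71,250, which is 29 full-or-partial $2,500 increments; reduction = 29 × $24 = $696, leaving $456.
Lost: $480 − $456 = $24.

$24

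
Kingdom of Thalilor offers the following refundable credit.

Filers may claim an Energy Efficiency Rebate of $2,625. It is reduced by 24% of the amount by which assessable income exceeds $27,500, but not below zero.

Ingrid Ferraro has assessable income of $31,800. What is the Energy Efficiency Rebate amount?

$1,593

Energy Efficiency Rebate: 24% of the $4,300 excess over $27,500 is $1,032; credit = $2,625 − $1,032 = $1,593.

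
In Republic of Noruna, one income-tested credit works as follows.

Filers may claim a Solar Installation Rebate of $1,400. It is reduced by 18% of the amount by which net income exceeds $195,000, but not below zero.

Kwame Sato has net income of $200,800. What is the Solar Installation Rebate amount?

$356

Solar Installation Rebate: 18% of the $5,800 excess over $195,000 is $1,044; credit = $1,400 − $1,044 = $356.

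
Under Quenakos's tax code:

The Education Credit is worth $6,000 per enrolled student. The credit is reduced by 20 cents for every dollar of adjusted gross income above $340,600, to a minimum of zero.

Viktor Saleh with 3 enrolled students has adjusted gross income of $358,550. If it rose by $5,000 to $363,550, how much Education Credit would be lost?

$1,000

At $358,550 — base = 3 × $6,000 = $18,000. 20% of the $17,950 excess over $340,600 is $3,590; credit = $18,000 − $3,590 = $14,410.
At $363,550 — base = 3 × $6,000 = $18,000. 20% of the $22,950 excess over $340,600 is $4,590; credit = $18,000 − $4,590 = $13,410.
Lost: $14,410 − $13,410 = $1,000.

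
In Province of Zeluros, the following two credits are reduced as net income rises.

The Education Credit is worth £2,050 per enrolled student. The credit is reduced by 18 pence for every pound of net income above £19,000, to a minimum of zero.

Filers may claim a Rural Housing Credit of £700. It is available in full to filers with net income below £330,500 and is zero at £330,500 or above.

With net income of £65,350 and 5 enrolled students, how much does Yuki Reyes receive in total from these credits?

Education Credit: base = 5 × £2,050 = £10,250. 18% of the £46,350 excess over £19,000 is £8,343; credit = £10,250 − £8,343 = £1,907.
Rural Housing Credit: £65,350 is below the £330,500 cutoff, so the full £700 applies.
Total: £1,907 + £700 = £2,607.

£2,607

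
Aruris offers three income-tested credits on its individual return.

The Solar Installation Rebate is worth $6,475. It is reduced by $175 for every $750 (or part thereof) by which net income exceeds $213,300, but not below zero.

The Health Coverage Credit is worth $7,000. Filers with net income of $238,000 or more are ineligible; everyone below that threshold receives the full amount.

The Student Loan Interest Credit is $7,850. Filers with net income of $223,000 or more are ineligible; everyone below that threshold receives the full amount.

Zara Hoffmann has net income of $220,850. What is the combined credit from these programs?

$19,400

Solar Installation Rebate: income exceeds $213,300 by $7,550, which is 11 full-or-partial $750 increments; reduction = 11 × $175 = $1,925, leaving $4,550.
Health Coverage Credit: $220,850 is below the $238,000 cutoff, so the full $7,000 applies.
Student Loan Interest Credit: $220,850 is below the $223,000 cutoff, so the full $7,850 applies.
Total: $4,550 + $7,000 + $7,850 = $19,400.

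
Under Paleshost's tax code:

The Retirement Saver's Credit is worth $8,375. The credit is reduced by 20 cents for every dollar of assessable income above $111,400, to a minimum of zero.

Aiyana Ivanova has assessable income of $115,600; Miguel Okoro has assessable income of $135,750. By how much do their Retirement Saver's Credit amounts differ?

Aiyana ($115,600): Retirement Saver's Credit: 20% of the $4,200 excess over $111,400 is $840; credit = $8,375 − $840 = $7,535.
Miguel ($135,750): Retirement Saver's Credit: 20% of the $24,350 excess over $111,400 is $4,870; credit = $8,375 − $4,870 = $3,505.
Difference: |$7,535 − $3,505| = $4,030.

$4,030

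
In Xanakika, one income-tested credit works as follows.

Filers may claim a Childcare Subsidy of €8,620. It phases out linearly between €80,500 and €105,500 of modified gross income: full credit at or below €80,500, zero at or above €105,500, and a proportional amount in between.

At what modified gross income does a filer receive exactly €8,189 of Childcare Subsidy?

€8,189 is 8,189/8,620 of the full €8,620, so 431/8,620 of the €25,000 range has been used: income = €80,500 + €25,000 × 431/8,620 = €81,750.

€81,750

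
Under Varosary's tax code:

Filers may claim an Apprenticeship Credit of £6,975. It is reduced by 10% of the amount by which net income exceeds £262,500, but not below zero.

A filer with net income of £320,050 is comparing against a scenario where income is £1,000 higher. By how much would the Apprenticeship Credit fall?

£100

At £320,050 — 10% of the £57,550 excess over £262,500 is £5,755; credit = £6,975 − £5,755 = £1,220.
At £321,050 — 10% of the £58,550 excess over £262,500 is £5,855; credit = £6,975 − £5,855 = £1,120.
Lost: £1,220 − £1,120 = £100.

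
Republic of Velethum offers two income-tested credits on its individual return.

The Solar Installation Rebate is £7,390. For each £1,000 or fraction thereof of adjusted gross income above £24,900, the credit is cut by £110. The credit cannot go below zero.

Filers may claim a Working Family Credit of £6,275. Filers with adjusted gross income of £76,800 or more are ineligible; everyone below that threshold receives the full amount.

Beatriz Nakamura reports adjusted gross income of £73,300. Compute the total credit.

£8,275

Solar Installation Rebate: income exceeds £24,900 by £48,400, which is 49 full-or-partial £1,000 increments; reduction = 49 × £110 = £5,390, leaving £2,000.
Working Family Credit: £73,300 is below the £76,800 cutoff, so the full £6,275 applies.
Total: £2,000 + £6,275 = £8,275.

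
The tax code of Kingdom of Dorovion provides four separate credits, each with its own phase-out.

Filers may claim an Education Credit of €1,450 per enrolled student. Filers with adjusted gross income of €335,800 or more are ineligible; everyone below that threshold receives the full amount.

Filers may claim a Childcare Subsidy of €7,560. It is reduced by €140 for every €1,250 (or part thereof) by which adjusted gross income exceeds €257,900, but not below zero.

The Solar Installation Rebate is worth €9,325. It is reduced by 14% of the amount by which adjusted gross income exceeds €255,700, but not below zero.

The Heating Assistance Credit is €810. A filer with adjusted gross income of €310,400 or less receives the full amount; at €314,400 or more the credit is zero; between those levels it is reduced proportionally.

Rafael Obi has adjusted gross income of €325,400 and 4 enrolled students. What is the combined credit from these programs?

€5,800

Education Credit: base = 4 × €1,450 = €5,800. €325,400 is below the €335,800 cutoff, so the full €5,800 applies.
Childcare Subsidy: income exceeds €257,900 by €67,500 → 54 increments × €140 = €7,560 ≥ base, so the credit is €0.
Solar Installation Rebate: 14% of the €69,700 excess over €255,700 is €9,758 ≥ base, so the credit is €0.
Heating Assistance Credit: €325,400 is at or above €314,400, so the credit is €0.
Total: €5,800 + €0 + €0 + €0 = €5,800.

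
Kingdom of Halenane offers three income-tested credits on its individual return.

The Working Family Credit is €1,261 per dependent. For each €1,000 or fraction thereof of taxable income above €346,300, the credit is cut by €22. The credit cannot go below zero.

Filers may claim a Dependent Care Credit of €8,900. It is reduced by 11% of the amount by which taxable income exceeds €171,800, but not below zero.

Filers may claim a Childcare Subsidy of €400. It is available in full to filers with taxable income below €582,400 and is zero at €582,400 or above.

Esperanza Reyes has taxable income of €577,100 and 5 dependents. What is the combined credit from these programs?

€1,623

Working Family Credit: base = 5 × €1,261 = €6,305. income exceeds €346,300 by €230,800, which is 231 full-or-partial €1,000 increments; reduction = 231 × €22 = €5,082, leaving €1,223.
Dependent Care Credit: 11% of the €405,300 excess over €171,800 is €44,583 ≥ base, so the credit is €0.
Childcare Subsidy: €577,100 is below the €582,400 cutoff, so the full €400 applies.
Total: €1,223 + €0 + €400 = €1,623.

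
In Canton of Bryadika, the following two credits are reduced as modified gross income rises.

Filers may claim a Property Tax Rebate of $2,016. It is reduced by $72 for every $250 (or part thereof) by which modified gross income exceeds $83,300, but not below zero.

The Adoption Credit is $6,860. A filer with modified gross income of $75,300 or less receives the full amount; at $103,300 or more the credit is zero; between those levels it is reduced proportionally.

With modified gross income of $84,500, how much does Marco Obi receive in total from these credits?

Property Tax Rebate: income exceeds $83,300 by $1,200, which is 5 full-or-partial $250 increments; reduction = 5 × $72 = $360, leaving $1,656.
Adoption Credit: $84,500 is $9,200 into a $28,000 phase-out range, leaving 18,800/28,000 of the credit: $6,860 × 18,800/28,000 = $4,606.
Total: $1,656 + $4,606 = $6,262.

$6,262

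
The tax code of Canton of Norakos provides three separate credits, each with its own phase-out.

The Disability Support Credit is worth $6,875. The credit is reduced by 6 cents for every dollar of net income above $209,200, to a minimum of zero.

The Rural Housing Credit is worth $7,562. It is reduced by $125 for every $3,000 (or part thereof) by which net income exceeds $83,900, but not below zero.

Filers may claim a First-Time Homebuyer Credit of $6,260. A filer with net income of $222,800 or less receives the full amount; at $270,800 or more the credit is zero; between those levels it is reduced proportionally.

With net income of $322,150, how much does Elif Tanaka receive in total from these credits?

Disability Support Credit: 6% of the $112,950 excess over $209,200 is $6,777; credit = $6,875 − $6,777 = $98.
Rural Housing Credit: income exceeds $83,900 by $238,250 → 80 increments × $125 = $10,000 ≥ base, so the credit is $0.
First-Time Homebuyer Credit: $322,150 is at or above $270,800, so the credit is $0.
Total: $98 + $0 + $0 = $98.

$98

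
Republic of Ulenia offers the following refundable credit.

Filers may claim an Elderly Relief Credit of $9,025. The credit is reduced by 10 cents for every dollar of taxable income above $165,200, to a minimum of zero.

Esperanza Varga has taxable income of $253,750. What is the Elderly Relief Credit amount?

$170

Elderly Relief Credit: 10% of the $88,550 excess over $165,200 is $8,855; credit = $9,025 − $8,855 = $170.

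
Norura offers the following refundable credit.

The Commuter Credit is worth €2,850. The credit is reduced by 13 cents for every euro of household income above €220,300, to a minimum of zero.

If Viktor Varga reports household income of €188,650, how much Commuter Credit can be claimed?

€2,850

Commuter Credit: €188,650 is at or below the €220,300 threshold, so the full €2,850 applies.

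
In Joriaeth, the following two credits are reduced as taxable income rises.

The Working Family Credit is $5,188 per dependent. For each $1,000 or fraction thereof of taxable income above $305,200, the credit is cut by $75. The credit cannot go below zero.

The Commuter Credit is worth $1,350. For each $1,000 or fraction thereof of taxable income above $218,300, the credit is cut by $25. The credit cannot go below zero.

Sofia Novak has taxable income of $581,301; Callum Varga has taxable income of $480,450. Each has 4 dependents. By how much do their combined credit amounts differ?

$7,552

Sofia ($581,301): Working Family Credit: base = 4 × $5,188 = $20,752. income exceeds $305,200 by $276,101 → 277 increments × $75 = $20,775 ≥ base, so the credit is $0. Commuter Credit: income exceeds $218,300 by $363,001 → 364 increments × $25 = $9,100 ≥ base, so the credit is $0. total $0 + $0 = $0
Callum ($480,450): Working Family Credit: base = 4 × $5,188 = $20,752. income exceeds $305,200 by $175,250, which is 176 full-or-partial $1,000 increments; reduction = 176 × $75 = $13,200, leaving $7,552. Commuter Credit: income exceeds $218,300 by $262,150 → 263 increments × $25 = $6,575 ≥ base, so the credit is $0. total $7,552 + $0 = $7,552
Difference: |$0 − $7,552| = $7,552.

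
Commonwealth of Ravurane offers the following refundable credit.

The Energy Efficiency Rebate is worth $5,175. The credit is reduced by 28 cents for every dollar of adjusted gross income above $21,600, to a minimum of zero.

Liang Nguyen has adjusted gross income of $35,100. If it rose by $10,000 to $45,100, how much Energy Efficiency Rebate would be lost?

$1,395

At $35,100 — 28% of the $13,500 excess over $21,600 is $3,780; credit = $5,175 − $3,780 = $1,395.
At $45,100 — 28% of the $23,500 excess over $21,600 is $6,580 ≥ base, so the credit is $0.
Lost: $1,395 − $0 = $1,395.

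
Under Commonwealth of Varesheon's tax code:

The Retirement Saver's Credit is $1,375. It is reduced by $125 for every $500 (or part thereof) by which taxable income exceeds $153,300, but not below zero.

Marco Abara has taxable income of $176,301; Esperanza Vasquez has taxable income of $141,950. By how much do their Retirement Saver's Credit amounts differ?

$1,375

Marco ($176,301): Retirement Saver's Credit: income exceeds $153,300 by $23,001 → 47 increments × $125 = $5,875 ≥ base, so the credit is $0.
Esperanza ($141,950): Retirement Saver's Credit: $141,950 is at or below the $153,300 threshold, so the full $1,375 applies.
Difference: |$0 − $1,375| = $1,375.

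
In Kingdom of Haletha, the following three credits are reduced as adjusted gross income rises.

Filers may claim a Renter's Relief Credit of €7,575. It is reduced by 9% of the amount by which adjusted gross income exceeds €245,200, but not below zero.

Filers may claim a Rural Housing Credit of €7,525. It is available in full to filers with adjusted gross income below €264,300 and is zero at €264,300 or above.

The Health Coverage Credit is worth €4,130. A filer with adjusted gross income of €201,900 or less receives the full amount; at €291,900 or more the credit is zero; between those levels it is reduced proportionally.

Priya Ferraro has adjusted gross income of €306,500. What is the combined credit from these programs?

€2,058

Renter's Relief Credit: 9% of the €61,300 excess over €245,200 is €5,517; credit = €7,575 − €5,517 = €2,058.
Rural Housing Credit: €306,500 meets or exceeds the €264,300 cutoff, so the credit is €0.
Health Coverage Credit: €306,500 is at or above €291,900, so the credit is €0.
Total: €2,058 + €0 + €0 = €2,058.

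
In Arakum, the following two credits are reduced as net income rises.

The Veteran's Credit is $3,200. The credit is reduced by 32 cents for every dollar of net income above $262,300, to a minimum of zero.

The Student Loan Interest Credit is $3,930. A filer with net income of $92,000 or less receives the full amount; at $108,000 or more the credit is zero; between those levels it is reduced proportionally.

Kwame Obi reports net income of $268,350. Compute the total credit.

$1,264

Veteran's Credit: 32% of the $6,050 excess over $262,300 is $1,936; credit = $3,200 − $1,936 = $1,264.
Student Loan Interest Credit: $268,350 is at or above $108,000, so the credit is $0.
Total: $1,264 + $0 = $1,264.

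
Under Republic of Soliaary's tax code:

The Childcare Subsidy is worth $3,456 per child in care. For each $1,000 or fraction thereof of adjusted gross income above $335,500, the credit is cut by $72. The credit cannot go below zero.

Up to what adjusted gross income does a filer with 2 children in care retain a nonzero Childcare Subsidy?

Full credit = 2 × $3,456 = $6,912.
After 95 increments the reduction is 95 × $72 = $6,840, leaving $72; one more increment wipes it out. Increment 95 ends at excess 95 × $1,000 = $95,000, so the highest qualifying income is $335,500 + $95,000 = $430,500.

$430,500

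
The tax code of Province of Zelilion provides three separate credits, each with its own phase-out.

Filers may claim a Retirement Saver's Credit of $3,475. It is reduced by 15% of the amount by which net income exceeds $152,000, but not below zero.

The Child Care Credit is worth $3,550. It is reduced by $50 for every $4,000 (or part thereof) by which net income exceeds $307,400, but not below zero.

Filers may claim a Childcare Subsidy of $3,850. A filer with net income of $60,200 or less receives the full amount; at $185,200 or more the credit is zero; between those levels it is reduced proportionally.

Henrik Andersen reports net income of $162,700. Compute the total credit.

Retirement Saver's Credit: 15% of the $10,700 excess over $152,000 is $1,605; credit = $3,475 − $1,605 = $1,870.
Child Care Credit: $162,700 is at or below the $307,400 threshold, so the full $3,550 applies.
Childcare Subsidy: $162,700 is $102,500 into a $125,000 phase-out range, leaving 22,500/125,000 of the credit: $3,850 × 22,500/125,000 = $693.
Total: $1,870 + $3,550 + $693 = $6,113.

$6,113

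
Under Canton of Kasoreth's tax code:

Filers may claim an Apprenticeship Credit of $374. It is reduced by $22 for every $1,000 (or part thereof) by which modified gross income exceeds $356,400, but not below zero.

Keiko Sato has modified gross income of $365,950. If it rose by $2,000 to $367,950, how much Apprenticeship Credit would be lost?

$44

At $365,950 — income exceeds $356,400 by $9,550, which is 10 full-or-partial $1,000 increments; reduction = 10 × $22 = $220, leaving $154.
At $367,950 — income exceeds $356,400 by $11,550, which is 12 full-or-partial $1,000 increments; reduction = 12 × $22 = $264, leaving $110.
Lost: $154 − $110 = $44.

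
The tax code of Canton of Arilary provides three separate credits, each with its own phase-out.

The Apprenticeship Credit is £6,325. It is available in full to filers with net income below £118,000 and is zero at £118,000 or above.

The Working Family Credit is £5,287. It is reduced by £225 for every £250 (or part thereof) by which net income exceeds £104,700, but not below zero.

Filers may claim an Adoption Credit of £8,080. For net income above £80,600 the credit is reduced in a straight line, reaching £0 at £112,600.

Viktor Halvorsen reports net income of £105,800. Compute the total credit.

£12,204

Apprenticeship Credit: £105,800 is below the £118,000 cutoff, so the full £6,325 applies.
Working Family Credit: income exceeds £104,700 by £1,100, which is 5 full-or-partial £250 increments; reduction = 5 × £225 = £1,125, leaving £4,162.
Adoption Credit: £105,800 is £25,200 into a £32,000 phase-out range, leaving 6,800/32,000 of the credit: £8,080 × 6,800/32,000 = £1,717.
Total: £6,325 + £4,162 + £1,717 = £12,204.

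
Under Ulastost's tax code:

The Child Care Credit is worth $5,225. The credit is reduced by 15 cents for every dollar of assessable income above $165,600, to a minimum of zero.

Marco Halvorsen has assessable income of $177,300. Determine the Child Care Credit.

$3,470

Child Care Credit: 15% of the $11,700 excess over $165,600 is $1,755; credit = $5,225 − $1,755 = $3,470.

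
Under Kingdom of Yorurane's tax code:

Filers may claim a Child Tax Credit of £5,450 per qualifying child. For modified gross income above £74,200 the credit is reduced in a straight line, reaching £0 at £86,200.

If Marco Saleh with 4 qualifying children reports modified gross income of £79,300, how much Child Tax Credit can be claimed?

£12,535

Child Tax Credit: base = 4 × £5,450 = £21,800. £79,300 is £5,100 into a £12,000 phase-out range, leaving 6,900/12,000 of the credit: £21,800 × 6,900/12,000 = £12,535.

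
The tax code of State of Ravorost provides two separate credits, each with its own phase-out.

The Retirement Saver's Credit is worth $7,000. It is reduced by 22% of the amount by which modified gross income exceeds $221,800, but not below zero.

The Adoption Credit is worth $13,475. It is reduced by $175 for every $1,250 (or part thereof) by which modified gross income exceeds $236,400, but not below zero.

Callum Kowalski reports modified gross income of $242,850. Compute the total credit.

$14,794

Retirement Saver's Credit: 22% of the $21,050 excess over $221,800 is $4,631; credit = $7,000 − $4,631 = $2,369.
Adoption Credit: income exceeds $236,400 by $6,450, which is 6 full-or-partial $1,250 increments; reduction = 6 × $175 = $1,050, leaving $12,425.
Total: $2,369 + $12,425 = $14,794.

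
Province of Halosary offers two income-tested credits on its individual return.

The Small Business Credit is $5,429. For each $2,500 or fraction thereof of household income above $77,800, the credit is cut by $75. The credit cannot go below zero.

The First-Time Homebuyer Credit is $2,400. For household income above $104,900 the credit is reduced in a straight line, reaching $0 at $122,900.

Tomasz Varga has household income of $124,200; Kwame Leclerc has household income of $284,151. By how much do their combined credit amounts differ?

$4,004

Tomasz ($124,200): Small Business Credit: income exceeds $77,800 by $46,400, which is 19 full-or-partial $2,500 increments; reduction = 19 × $75 = $1,425, leaving $4,004. First-Time Homebuyer Credit: $124,200 is at or above $122,900, so the credit is $0. total $4,004 + $0 = $4,004
Kwame ($284,151): Small Business Credit: income exceeds $77,800 by $206,351 → 83 increments × $75 = $6,225 ≥ base, so the credit is $0. First-Time Homebuyer Credit: $284,151 is at or above $122,900, so the credit is $0. total $0 + $0 = $0
Difference: |$4,004 − $0| = $4,004.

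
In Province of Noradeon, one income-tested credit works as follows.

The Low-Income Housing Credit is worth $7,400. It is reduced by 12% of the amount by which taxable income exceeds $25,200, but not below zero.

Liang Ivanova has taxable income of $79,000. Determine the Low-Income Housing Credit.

$944

Low-Income Housing Credit: 12% of the $53,800 excess over $25,200 is $6,456; credit = $7,400 − $6,456 = $944.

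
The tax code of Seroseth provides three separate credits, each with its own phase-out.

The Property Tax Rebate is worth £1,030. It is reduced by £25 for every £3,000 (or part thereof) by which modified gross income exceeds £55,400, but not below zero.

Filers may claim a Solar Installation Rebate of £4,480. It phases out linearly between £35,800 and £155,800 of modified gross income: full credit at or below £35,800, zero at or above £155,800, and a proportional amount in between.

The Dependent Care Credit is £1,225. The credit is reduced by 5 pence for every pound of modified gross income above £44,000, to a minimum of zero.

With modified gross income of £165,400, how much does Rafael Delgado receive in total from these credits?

£105

Property Tax Rebate: income exceeds £55,400 by £110,000, which is 37 full-or-partial £3,000 increments; reduction = 37 × £25 = £925, leaving £105.
Solar Installation Rebate: £165,400 is at or above £155,800, so the credit is £0.
Dependent Care Credit: 5% of the £121,400 excess over £44,000 is £6,070 ≥ base, so the credit is £0.
Total: £105 + £0 + £0 = £105.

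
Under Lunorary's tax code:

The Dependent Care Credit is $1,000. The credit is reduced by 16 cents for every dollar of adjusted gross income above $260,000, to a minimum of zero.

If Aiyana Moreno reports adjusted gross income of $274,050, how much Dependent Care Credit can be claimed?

$0

Dependent Care Credit: 16% of the $14,050 excess over $260,000 is $2,248 ≥ base, so the credit is $0.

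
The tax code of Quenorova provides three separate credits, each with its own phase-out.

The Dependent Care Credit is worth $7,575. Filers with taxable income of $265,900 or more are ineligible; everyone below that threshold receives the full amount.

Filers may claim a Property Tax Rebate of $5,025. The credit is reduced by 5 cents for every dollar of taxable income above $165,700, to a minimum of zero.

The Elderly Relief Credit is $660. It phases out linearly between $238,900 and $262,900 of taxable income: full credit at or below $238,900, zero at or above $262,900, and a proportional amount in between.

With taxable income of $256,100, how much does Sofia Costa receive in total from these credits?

Dependent Care Credit: $256,100 is below the $265,900 cutoff, so the full $7,575 applies.
Property Tax Rebate: 5% of the $90,400 excess over $165,700 is $4,520; credit = $5,025 − $4,520 = $505.
Elderly Relief Credit: $256,100 is $17,200 into a $24,000 phase-out range, leaving 6,800/24,000 of the credit: $660 × 6,800/24,000 = $187.
Total: $7,575 + $505 + $187 = $8,267.

$8,267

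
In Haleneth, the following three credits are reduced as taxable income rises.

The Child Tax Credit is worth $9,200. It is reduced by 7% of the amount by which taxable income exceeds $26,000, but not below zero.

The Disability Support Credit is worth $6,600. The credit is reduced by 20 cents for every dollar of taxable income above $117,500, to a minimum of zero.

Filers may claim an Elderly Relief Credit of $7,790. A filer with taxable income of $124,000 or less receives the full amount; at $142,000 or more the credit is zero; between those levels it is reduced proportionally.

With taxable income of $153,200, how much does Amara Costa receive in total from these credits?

$296

Child Tax Credit: 7% of the $127,200 excess over $26,000 is $8,904; credit = $9,200 − $8,904 = $296.
Disability Support Credit: 20% of the $35,700 excess over $117,500 is $7,140 ≥ base, so the credit is $0.
Elderly Relief Credit: $153,200 is at or above $142,000, so the credit is $0.
Total: $296 + $0 + $0 = $296.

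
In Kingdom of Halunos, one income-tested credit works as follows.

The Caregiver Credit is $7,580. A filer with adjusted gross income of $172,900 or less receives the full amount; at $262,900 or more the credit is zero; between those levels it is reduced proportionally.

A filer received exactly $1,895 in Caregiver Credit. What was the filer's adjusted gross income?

$1,895 is 1,895/7,580 of the full $7,580, so 5,685/7,580 of the $90,000 range has been used: income = $172,900 + $90,000 × 5,685/7,580 = $240,400.

$240,400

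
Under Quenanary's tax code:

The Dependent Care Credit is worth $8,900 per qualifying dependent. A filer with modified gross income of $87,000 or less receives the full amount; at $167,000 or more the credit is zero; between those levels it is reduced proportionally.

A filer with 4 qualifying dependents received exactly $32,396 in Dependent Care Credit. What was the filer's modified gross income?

Full credit = 4 × $8,900 = $35,600.
$32,396 is 32,396/35,600 of the full $35,600, so 3,204/35,600 of the $80,000 range has been used: income = $87,000 + $80,000 × 3,204/35,600 = $94,200.

$94,200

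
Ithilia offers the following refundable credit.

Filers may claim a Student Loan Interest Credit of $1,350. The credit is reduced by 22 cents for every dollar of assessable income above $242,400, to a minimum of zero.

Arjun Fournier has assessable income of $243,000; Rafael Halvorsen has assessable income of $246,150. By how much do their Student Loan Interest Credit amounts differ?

$693

Arjun ($243,000): Student Loan Interest Credit: 22% of the $600 excess over $242,400 is $132; credit = $1,350 − $132 = $1,218.
Rafael ($246,150): Student Loan Interest Credit: 22% of the $3,750 excess over $242,400 is $825; credit = $1,350 − $825 = $525.
Difference: |$1,218 − $525| = $693.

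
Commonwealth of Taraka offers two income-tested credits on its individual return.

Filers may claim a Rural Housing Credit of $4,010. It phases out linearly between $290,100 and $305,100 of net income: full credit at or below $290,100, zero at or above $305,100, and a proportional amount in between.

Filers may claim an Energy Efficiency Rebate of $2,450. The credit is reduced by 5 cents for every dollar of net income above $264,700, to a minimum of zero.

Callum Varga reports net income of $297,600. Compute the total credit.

Rural Housing Credit: $297,600 is $7,500 into a $15,000 phase-out range, leaving 7,500/15,000 of the credit: $4,010 × 7,500/15,000 = $2,005.
Energy Efficiency Rebate: 5% of the $32,900 excess over $264,700 is $1,645; credit = $2,450 − $1,645 = $805.
Total: $2,005 + $805 = $2,810.

$2,810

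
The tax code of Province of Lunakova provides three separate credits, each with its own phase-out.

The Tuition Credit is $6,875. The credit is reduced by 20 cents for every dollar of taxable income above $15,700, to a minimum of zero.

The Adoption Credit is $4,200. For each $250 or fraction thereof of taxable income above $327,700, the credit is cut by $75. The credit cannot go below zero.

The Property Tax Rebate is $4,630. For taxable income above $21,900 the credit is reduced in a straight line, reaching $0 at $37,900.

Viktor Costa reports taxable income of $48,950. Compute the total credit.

Tuition Credit: 20% of the $33,250 excess over $15,700 is $6,650; credit = $6,875 − $6,650 = $225.
Adoption Credit: $48,950 is at or below the $327,700 threshold, so the full $4,200 applies.
Property Tax Rebate: $48,950 is at or above $37,900, so the credit is $0.
Total: $225 + $4,200 + $0 = $4,425.

$4,425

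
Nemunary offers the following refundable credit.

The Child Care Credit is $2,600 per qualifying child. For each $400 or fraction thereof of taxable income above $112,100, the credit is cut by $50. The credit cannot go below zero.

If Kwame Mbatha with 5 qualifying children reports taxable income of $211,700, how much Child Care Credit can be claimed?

$550

Child Care Credit: base = 5 × $2,600 = $13,000. income exceeds $112,100 by $99,600, which is 249 full-or-partial $400 increments; reduction = 249 × $50 = $12,450, leaving $550.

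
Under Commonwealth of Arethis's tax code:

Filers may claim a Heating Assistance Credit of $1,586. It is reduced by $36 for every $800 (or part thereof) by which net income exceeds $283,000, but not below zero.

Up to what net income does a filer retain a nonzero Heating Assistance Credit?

$318,200

After 44 increments the reduction is 44 × $36 = $1,584, leaving $2; one more increment wipes it out. Increment 44 ends at excess 44 × $800 = $35,200, so the highest qualifying income is $283,000 + $35,200 = $318,200.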